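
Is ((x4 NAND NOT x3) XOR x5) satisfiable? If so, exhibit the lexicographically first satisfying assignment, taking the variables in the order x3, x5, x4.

x3=0, x5=0, x4=0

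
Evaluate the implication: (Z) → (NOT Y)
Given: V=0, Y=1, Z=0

Antecedent (Z) = 0; consequent (NOT Y) = 0.
0 → 0 = 1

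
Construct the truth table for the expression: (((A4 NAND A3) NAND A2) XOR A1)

A1 | A2 | A3 | A4 | Output
--------------------------
0 | 0 | 0 | 0 | 1
0 | 0 | 0 | 1 | 1
0 | 0 | 1 | 0 | 1
0 | 0 | 1 | 1 | 1
0 | 1 | 0 | 0 | 0
0 | 1 | 0 | 1 | 0
0 | 1 | 1 | 0 | 0
0 | 1 | 1 | 1 | 1
1 | 0 | 0 | 0 | 0
1 | 0 | 0 | 1 | 0
1 | 0 | 1 | 0 | 0
1 | 0 | 1 | 1 | 0
1 | 1 | 0 | 0 | 1
1 | 1 | 0 | 1 | 1
1 | 1 | 1 | 0 | 1
1 | 1 | 1 | 1 | 0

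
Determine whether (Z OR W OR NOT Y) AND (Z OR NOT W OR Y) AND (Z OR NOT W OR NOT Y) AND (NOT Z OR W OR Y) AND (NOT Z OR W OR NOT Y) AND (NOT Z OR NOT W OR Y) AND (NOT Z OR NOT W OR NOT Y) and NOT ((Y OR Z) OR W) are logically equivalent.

Yes, they are equivalent — the two output columns agree on all 8 assignments:
Z | W | Y | Expression 1 | Expression 2
---------------------------------------
0 | 0 | 0 | 1 | 1
0 | 0 | 1 | 0 | 0
0 | 1 | 0 | 0 | 0
0 | 1 | 1 | 0 | 0
1 | 0 | 0 | 0 | 0
1 | 0 | 1 | 0 | 0
1 | 1 | 0 | 0 | 0
1 | 1 | 1 | 0 | 0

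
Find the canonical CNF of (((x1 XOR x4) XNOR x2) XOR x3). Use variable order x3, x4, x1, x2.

(x3 OR x4 OR x1 OR NOT x2) AND (x3 OR x4 OR NOT x1 OR x2) AND (x3 OR NOT x4 OR x1 OR x2) AND (x3 OR NOT x4 OR NOT x1 OR NOT x2) AND (NOT x3 OR x4 OR x1 OR x2) AND (NOT x3 OR x4 OR NOT x1 OR NOT x2) AND (NOT x3 OR NOT x4 OR x1 OR NOT x2) AND (NOT x3 OR NOT x4 OR NOT x1 OR x2)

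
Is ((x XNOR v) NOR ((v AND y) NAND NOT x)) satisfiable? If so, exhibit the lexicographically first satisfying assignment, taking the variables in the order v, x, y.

v=1, x=0, y=1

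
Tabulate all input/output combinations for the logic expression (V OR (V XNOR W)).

W | V | Output
--------------
0 | 0 | 1
0 | 1 | 1
1 | 0 | 0
1 | 1 | 1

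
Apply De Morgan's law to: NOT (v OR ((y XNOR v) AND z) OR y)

NOT v AND NOT ((y XNOR v) AND z) AND NOT y
De Morgan's: NOT(OR of terms) = AND of negations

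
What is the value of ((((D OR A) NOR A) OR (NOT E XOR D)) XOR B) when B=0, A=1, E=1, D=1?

Substituting: ((((1 OR 1) NOR 1) OR (NOT 1 XOR 1)) XOR 0)
= 1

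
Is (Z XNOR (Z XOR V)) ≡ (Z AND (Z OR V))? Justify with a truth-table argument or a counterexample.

No. Counterexample: with Z=0, V=0, Expression 1 = 1 but Expression 2 = 0.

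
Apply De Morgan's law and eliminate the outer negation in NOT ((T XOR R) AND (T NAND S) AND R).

NOT (T XOR R) OR NOT (T NAND S) OR NOT R
De Morgan's: NOT(AND of terms) = OR of negations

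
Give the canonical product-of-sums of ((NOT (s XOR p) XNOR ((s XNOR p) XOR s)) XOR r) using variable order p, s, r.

ΠM(1, 2, 5, 6) = (p OR s OR NOT r) AND (p OR NOT s OR r) AND (NOT p OR s OR NOT r) AND (NOT p OR NOT s OR r)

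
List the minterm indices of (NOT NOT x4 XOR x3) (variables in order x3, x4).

Σm(1, 2) = (NOT x3 AND x4) OR (x3 AND NOT x4)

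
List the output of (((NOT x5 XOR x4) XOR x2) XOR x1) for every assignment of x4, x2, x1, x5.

x4 | x2 | x1 | x5 | Output
--------------------------
0 | 0 | 0 | 0 | 1
0 | 0 | 0 | 1 | 0
0 | 0 | 1 | 0 | 0
0 | 0 | 1 | 1 | 1
0 | 1 | 0 | 0 | 0
0 | 1 | 0 | 1 | 1
0 | 1 | 1 | 0 | 1
0 | 1 | 1 | 1 | 0
1 | 0 | 0 | 0 | 0
1 | 0 | 0 | 1 | 1
1 | 0 | 1 | 0 | 1
1 | 0 | 1 | 1 | 0
1 | 1 | 0 | 0 | 1
1 | 1 | 0 | 1 | 0
1 | 1 | 1 | 0 | 0
1 | 1 | 1 | 1 | 1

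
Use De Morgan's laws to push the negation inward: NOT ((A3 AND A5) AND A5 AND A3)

NOT (A3 AND A5) OR NOT A5 OR NOT A3
De Morgan's: NOT(AND of terms) = OR of negations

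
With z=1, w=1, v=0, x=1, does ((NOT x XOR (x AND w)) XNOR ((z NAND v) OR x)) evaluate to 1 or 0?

Substituting: ((NOT 1 XOR (1 AND 1)) XNOR ((1 NAND 0) OR 1))
= 1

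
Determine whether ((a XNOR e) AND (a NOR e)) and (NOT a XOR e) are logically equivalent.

No. Counterexample: with e=1, a=1, Expression 1 = 0 but Expression 2 = 1.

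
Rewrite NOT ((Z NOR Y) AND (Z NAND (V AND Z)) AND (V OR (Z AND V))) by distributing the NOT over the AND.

NOT (Z NOR Y) OR NOT (Z NAND (V AND Z)) OR NOT (V OR (Z AND V))
De Morgan's: NOT(AND of terms) = OR of negations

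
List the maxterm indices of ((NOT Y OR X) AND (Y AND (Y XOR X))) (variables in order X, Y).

ΠM(0, 1, 2, 3) = (X OR Y) AND (X OR NOT Y) AND (NOT X OR Y) AND (NOT X OR NOT Y)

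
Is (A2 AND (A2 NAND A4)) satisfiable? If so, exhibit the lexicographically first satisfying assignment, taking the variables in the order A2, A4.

A2=1, A4=0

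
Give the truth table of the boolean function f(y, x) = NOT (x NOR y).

y | x | Output
--------------
0 | 0 | 0
0 | 1 | 1
1 | 0 | 1
1 | 1 | 1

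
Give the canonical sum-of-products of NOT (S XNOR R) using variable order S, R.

Σm(1, 2) = (NOT S AND R) OR (S AND NOT R)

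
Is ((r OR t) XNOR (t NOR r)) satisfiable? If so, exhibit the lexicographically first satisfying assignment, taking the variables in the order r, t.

UNSATISFIABLE - no assignment makes this expression true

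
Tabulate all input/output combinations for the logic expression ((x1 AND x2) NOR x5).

x2 | x5 | x1 | Output
---------------------
0 | 0 | 0 | 1
0 | 0 | 1 | 1
0 | 1 | 0 | 0
0 | 1 | 1 | 0
1 | 0 | 0 | 1
1 | 0 | 1 | 0
1 | 1 | 0 | 0
1 | 1 | 1 | 0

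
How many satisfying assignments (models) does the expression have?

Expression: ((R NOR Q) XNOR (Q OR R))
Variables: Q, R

No assignment satisfies the expression.
Count: 0 out of 4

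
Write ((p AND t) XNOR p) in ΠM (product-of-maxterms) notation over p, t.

ΠM(2) = (NOT p OR t)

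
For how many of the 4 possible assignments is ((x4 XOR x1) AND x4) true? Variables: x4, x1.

Satisfying assignments: (1,0)
Count: 1 out of 4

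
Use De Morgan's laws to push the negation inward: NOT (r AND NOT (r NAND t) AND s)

NOT r OR (r NAND t) OR NOT s
De Morgan's: NOT(AND of terms) = OR of negations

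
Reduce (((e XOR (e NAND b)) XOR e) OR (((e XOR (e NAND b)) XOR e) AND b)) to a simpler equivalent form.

By absorption (E OR (E AND v) = E) then XOR self-cancellation ((E XOR v) XOR v = E):
= (e NAND b)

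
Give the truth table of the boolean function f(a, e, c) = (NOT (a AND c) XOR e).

a | e | c | Output
------------------
0 | 0 | 0 | 1
0 | 0 | 1 | 1
0 | 1 | 0 | 0
0 | 1 | 1 | 0
1 | 0 | 0 | 1
1 | 0 | 1 | 0
1 | 1 | 0 | 0
1 | 1 | 1 | 1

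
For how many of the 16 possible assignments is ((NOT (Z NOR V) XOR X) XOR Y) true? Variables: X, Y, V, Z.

Satisfying assignments: (0,0,0,1), (0,0,1,0), (0,0,1,1), (0,1,0,0), (1,0,0,0), (1,1,0,1), (1,1,1,0), (1,1,1,1)
Count: 8 out of 16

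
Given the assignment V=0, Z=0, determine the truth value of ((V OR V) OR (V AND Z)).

Substituting: ((0 OR 0) OR (0 AND 0))
= 0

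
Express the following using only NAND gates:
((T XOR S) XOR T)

((((T NAND (T NAND S)) NAND (S NAND (T NAND S))) NAND (((T NAND (T NAND S)) NAND (S NAND (T NAND S))) NAND T)) NAND (T NAND (((T NAND (T NAND S)) NAND (S NAND (T NAND S))) NAND T)))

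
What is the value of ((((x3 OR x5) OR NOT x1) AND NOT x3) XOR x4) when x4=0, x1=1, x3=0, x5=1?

Substituting: ((((0 OR 1) OR NOT 1) AND NOT 0) XOR 0)
= 1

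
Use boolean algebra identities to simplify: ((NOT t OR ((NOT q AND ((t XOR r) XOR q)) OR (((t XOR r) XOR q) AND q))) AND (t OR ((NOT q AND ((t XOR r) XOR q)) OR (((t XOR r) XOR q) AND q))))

By distribution ((E OR v) AND (E OR NOT v) = E) then distribution ((E AND v) OR (E AND NOT v) = E):
= ((t XOR r) XOR q)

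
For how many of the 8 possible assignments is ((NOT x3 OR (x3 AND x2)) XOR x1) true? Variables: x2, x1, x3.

Satisfying assignments: (0,0,0), (0,1,1), (1,0,0), (1,0,1)
Count: 4 out of 8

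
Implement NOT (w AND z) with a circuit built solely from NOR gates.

(((w NOR w) NOR (z NOR z)) NOR ((w NOR w) NOR (z NOR z)))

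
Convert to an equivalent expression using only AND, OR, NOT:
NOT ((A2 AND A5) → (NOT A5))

(A2 AND A5) AND A5
(Negated implication: NOT(A → B) = A AND NOT B)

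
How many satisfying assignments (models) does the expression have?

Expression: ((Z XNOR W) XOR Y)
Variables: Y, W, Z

Satisfying assignments: (0,0,0), (0,1,1), (1,0,1), (1,1,0)
Count: 4 out of 8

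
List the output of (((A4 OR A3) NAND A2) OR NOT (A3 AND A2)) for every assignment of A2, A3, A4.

A2 | A3 | A4 | Output
---------------------
0 | 0 | 0 | 1
0 | 0 | 1 | 1
0 | 1 | 0 | 1
0 | 1 | 1 | 1
1 | 0 | 0 | 1
1 | 0 | 1 | 1
1 | 1 | 0 | 0
1 | 1 | 1 | 0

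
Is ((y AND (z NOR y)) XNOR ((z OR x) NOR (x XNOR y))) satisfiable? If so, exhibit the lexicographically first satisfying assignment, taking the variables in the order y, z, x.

y=0, z=0, x=0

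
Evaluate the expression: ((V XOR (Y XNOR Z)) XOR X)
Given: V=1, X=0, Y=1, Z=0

Substituting: ((1 XOR (1 XNOR 0)) XOR 0)
= 1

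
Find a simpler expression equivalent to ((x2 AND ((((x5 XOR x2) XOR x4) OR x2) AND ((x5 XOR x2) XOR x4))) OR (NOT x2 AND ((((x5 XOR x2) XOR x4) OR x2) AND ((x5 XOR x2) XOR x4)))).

By distribution ((E AND v) OR (E AND NOT v) = E) then absorption (E AND (E OR v) = E):
= ((x5 XOR x2) XOR x4)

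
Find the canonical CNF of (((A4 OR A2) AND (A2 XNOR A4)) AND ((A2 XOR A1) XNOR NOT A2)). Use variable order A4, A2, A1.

(A4 OR A2 OR A1) AND (A4 OR A2 OR NOT A1) AND (A4 OR NOT A2 OR A1) AND (A4 OR NOT A2 OR NOT A1) AND (NOT A4 OR A2 OR A1) AND (NOT A4 OR A2 OR NOT A1) AND (NOT A4 OR NOT A2 OR A1)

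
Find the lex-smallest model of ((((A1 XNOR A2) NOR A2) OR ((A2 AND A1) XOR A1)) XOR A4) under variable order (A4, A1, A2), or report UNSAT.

A4=0, A1=1, A2=0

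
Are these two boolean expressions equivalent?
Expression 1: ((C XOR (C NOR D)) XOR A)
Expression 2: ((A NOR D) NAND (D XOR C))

No. Counterexample: with D=0, C=0, A=1, Expression 1 = 0 but Expression 2 = 1.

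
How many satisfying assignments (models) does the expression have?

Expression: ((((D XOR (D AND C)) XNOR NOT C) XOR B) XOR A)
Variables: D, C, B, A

Satisfying assignments: (0,0,0,1), (0,0,1,0), (0,1,0,0), (0,1,1,1), (1,0,0,0), (1,0,1,1), (1,1,0,0), (1,1,1,1)
Count: 8 out of 16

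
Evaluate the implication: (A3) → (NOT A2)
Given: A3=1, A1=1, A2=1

Antecedent (A3) = 1; consequent (NOT A2) = 0.
1 → 0 = 0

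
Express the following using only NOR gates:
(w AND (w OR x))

((w NOR w) NOR (((w NOR x) NOR (w NOR x)) NOR ((w NOR x) NOR (w NOR x))))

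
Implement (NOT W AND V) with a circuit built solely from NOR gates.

(((W NOR W) NOR (W NOR W)) NOR (V NOR V))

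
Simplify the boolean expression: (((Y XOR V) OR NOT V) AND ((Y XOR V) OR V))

By distribution ((E OR v) AND (E OR NOT v) = E):
= (Y XOR V)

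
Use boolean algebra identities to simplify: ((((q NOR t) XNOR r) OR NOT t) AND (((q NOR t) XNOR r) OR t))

By distribution ((E OR v) AND (E OR NOT v) = E):
= ((q NOR t) XNOR r)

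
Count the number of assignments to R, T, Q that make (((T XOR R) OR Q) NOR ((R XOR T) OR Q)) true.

Satisfying assignments: (0,0,0), (1,1,0)
Count: 2 out of 8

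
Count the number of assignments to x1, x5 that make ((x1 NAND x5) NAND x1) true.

Satisfying assignments: (0,0), (0,1), (1,1)
Count: 3 out of 4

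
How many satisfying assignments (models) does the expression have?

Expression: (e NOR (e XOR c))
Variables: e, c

Satisfying assignments: (0,0)
Count: 1 out of 4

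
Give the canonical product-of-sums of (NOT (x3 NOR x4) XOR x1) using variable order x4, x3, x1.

ΠM(0, 3, 5, 7) = (x4 OR x3 OR x1) AND (x4 OR NOT x3 OR NOT x1) AND (NOT x4 OR x3 OR NOT x1) AND (NOT x4 OR NOT x3 OR NOT x1)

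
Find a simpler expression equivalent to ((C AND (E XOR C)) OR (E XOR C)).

By absorption (E OR (E AND v) = E):
= (E XOR C)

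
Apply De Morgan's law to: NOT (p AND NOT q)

NOT p OR q
De Morgan's: NOT(AND of terms) = OR of negations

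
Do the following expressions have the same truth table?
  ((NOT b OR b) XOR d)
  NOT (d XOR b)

No. Counterexample: with b=1, d=0, Expression 1 = 1 but Expression 2 = 0.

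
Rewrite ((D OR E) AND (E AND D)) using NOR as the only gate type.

((((D NOR E) NOR (D NOR E)) NOR ((D NOR E) NOR (D NOR E))) NOR (((E NOR E) NOR (D NOR D)) NOR ((E NOR E) NOR (D NOR D))))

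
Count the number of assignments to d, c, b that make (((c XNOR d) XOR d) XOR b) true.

Satisfying assignments: (0,0,0), (0,1,1), (1,0,0), (1,1,1)
Count: 4 out of 8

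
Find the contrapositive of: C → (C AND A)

Contrapositive: NOT (C AND A) → NOT C
Note: A statement and its contrapositive are logically equivalent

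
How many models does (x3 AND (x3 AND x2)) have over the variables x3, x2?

Satisfying assignments: (1,1)
Count: 1 out of 4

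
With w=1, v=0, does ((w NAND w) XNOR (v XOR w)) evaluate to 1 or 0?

Substituting: ((1 NAND 1) XNOR (0 XOR 1))
= 0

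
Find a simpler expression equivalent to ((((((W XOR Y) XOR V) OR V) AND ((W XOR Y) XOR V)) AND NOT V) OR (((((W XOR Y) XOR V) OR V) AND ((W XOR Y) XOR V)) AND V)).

By distribution ((E AND v) OR (E AND NOT v) = E) then absorption (E AND (E OR v) = E):
= ((W XOR Y) XOR V)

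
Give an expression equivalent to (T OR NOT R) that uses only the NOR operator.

((T NOR (R NOR R)) NOR (T NOR (R NOR R)))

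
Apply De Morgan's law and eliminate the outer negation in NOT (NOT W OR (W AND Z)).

W AND NOT (W AND Z)
De Morgan's: NOT(OR of terms) = AND of negations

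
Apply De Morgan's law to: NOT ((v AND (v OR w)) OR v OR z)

NOT (v AND (v OR w)) AND NOT v AND NOT z
De Morgan's: NOT(OR of terms) = AND of negations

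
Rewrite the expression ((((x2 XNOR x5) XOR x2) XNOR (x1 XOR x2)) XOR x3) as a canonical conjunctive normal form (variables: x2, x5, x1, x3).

(x2 OR x5 OR x1 OR x3) AND (x2 OR x5 OR NOT x1 OR NOT x3) AND (x2 OR NOT x5 OR x1 OR NOT x3) AND (x2 OR NOT x5 OR NOT x1 OR x3) AND (NOT x2 OR x5 OR x1 OR NOT x3) AND (NOT x2 OR x5 OR NOT x1 OR x3) AND (NOT x2 OR NOT x5 OR x1 OR x3) AND (NOT x2 OR NOT x5 OR NOT x1 OR NOT x3)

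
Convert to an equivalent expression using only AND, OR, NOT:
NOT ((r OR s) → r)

(r OR s) AND NOT r
(Negated implication: NOT(A → B) = A AND NOT B)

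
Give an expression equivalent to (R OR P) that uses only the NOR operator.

((R NOR P) NOR (R NOR P))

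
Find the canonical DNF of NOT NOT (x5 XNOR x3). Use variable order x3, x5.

(NOT x3 AND NOT x5) OR (x3 AND x5)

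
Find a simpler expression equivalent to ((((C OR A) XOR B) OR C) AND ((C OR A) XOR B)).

By absorption (E AND (E OR v) = E):
= ((C OR A) XOR B)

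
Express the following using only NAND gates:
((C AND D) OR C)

((((C NAND D) NAND (C NAND D)) NAND ((C NAND D) NAND (C NAND D))) NAND (C NAND C))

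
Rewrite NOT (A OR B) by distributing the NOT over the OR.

NOT A AND NOT B
De Morgan's: NOT(OR of terms) = AND of negations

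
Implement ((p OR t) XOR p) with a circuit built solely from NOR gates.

((((((p NOR t) NOR (p NOR t)) NOR p) NOR (((p NOR t) NOR (p NOR t)) NOR p)) NOR ((((p NOR t) NOR (p NOR t)) NOR p) NOR (((p NOR t) NOR (p NOR t)) NOR p))) NOR ((((((p NOR t) NOR (p NOR t)) NOR ((p NOR t) NOR (p NOR t))) NOR (p NOR p)) NOR ((((p NOR t) NOR (p NOR t)) NOR ((p NOR t) NOR (p NOR t))) NOR (p NOR p))) NOR (((((p NOR t) NOR (p NOR t)) NOR ((p NOR t) NOR (p NOR t))) NOR (p NOR p)) NOR ((((p NOR t) NOR (p NOR t)) NOR ((p NOR t) NOR (p NOR t))) NOR (p NOR p)))))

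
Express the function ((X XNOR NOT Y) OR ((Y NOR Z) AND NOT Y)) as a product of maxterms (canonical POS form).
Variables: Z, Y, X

ΠM(3, 4, 7) = (Z OR NOT Y OR NOT X) AND (NOT Z OR Y OR X) AND (NOT Z OR NOT Y OR NOT X)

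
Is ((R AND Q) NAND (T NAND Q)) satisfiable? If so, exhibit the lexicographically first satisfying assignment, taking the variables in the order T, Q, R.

T=0, Q=0, R=0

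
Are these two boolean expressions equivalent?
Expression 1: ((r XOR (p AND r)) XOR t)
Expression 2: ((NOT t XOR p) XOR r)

No. Counterexample: with t=0, p=0, r=0, Expression 1 = 0 but Expression 2 = 1.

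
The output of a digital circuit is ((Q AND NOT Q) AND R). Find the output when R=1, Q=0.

Substituting: ((0 AND NOT 0) AND 1)
= 0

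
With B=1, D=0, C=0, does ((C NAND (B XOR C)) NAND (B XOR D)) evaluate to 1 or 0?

Substituting: ((0 NAND (1 XOR 0)) NAND (1 XOR 0))
= 0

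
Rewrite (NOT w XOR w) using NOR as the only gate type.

(((((w NOR w) NOR w) NOR ((w NOR w) NOR w)) NOR (((w NOR w) NOR w) NOR ((w NOR w) NOR w))) NOR (((((w NOR w) NOR (w NOR w)) NOR (w NOR w)) NOR (((w NOR w) NOR (w NOR w)) NOR (w NOR w))) NOR ((((w NOR w) NOR (w NOR w)) NOR (w NOR w)) NOR (((w NOR w) NOR (w NOR w)) NOR (w NOR w)))))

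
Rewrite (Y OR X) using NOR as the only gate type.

((Y NOR X) NOR (Y NOR X))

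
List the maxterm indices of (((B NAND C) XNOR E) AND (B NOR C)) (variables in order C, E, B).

ΠM(0, 1, 3, 4, 5, 6, 7) = (C OR E OR B) AND (C OR E OR NOT B) AND (C OR NOT E OR NOT B) AND (NOT C OR E OR B) AND (NOT C OR E OR NOT B) AND (NOT C OR NOT E OR B) AND (NOT C OR NOT E OR NOT B)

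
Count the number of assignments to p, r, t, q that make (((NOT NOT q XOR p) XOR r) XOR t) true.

Satisfying assignments: (0,0,0,1), (0,0,1,0), (0,1,0,0), (0,1,1,1), (1,0,0,0), (1,0,1,1), (1,1,0,1), (1,1,1,0)
Count: 8 out of 16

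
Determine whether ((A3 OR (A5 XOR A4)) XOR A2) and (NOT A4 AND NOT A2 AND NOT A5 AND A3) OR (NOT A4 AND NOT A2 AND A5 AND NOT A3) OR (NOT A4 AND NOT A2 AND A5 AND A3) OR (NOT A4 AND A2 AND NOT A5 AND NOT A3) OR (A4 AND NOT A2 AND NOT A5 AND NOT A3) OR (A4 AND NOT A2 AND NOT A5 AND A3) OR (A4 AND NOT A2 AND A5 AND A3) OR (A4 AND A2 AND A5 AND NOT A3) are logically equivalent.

Yes, they are equivalent — the two output columns agree on all 16 assignments:
A4 | A2 | A5 | A3 | Expression 1 | Expression 2
-----------------------------------------------
0 | 0 | 0 | 0 | 0 | 0
0 | 0 | 0 | 1 | 1 | 1
0 | 0 | 1 | 0 | 1 | 1
0 | 0 | 1 | 1 | 1 | 1
0 | 1 | 0 | 0 | 1 | 1
0 | 1 | 0 | 1 | 0 | 0
0 | 1 | 1 | 0 | 0 | 0
0 | 1 | 1 | 1 | 0 | 0
1 | 0 | 0 | 0 | 1 | 1
1 | 0 | 0 | 1 | 1 | 1
1 | 0 | 1 | 0 | 0 | 0
1 | 0 | 1 | 1 | 1 | 1
1 | 1 | 0 | 0 | 0 | 0
1 | 1 | 0 | 1 | 0 | 0
1 | 1 | 1 | 0 | 1 | 1
1 | 1 | 1 | 1 | 0 | 0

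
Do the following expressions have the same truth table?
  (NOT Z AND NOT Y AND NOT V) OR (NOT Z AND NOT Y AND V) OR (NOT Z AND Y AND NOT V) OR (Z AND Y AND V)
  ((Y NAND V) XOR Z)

Yes, they are equivalent — the two output columns agree on all 8 assignments:
Z | Y | V | Expression 1 | Expression 2
---------------------------------------
0 | 0 | 0 | 1 | 1
0 | 0 | 1 | 1 | 1
0 | 1 | 0 | 1 | 1
0 | 1 | 1 | 0 | 0
1 | 0 | 0 | 0 | 0
1 | 0 | 1 | 0 | 0
1 | 1 | 0 | 0 | 0
1 | 1 | 1 | 1 | 1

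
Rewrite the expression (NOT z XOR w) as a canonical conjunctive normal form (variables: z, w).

(z OR NOT w) AND (NOT z OR w)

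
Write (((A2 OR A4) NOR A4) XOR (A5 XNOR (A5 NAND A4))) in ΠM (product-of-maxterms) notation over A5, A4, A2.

ΠM(1, 2, 3, 4, 6, 7) = (A5 OR A4 OR NOT A2) AND (A5 OR NOT A4 OR A2) AND (A5 OR NOT A4 OR NOT A2) AND (NOT A5 OR A4 OR A2) AND (NOT A5 OR NOT A4 OR A2) AND (NOT A5 OR NOT A4 OR NOT A2)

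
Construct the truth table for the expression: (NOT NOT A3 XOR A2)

A2 | A3 | Output
----------------
0 | 0 | 0
0 | 1 | 1
1 | 0 | 1
1 | 1 | 0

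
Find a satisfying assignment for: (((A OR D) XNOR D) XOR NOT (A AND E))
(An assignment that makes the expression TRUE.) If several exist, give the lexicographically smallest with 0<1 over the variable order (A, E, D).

A=1, E=0, D=0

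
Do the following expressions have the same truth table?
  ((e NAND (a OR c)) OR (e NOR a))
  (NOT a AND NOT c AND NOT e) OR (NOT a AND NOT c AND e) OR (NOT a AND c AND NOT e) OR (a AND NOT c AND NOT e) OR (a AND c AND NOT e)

Yes, they are equivalent — the two output columns agree on all 8 assignments:
a | c | e | Expression 1 | Expression 2
---------------------------------------
0 | 0 | 0 | 1 | 1
0 | 0 | 1 | 1 | 1
0 | 1 | 0 | 1 | 1
0 | 1 | 1 | 0 | 0
1 | 0 | 0 | 1 | 1
1 | 0 | 1 | 0 | 0
1 | 1 | 0 | 1 | 1
1 | 1 | 1 | 0 | 0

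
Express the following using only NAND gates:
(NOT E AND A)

(((E NAND E) NAND A) NAND ((E NAND E) NAND A))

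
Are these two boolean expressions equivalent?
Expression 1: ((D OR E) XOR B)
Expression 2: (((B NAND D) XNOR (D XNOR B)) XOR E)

No. Counterexample: with D=0, B=0, E=0, Expression 1 = 0 but Expression 2 = 1.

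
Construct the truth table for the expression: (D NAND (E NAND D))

D | E | Output
--------------
0 | 0 | 1
0 | 1 | 1
1 | 0 | 0
1 | 1 | 1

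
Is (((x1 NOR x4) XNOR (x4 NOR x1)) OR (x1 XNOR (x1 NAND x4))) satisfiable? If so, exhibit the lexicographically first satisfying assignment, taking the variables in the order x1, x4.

x1=0, x4=0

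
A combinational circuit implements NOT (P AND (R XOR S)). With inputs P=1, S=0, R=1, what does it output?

Substituting: NOT (1 AND (1 XOR 0))
= 0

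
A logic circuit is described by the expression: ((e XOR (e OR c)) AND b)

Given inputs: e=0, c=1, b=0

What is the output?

Substituting: ((0 XOR (0 OR 1)) AND 0)
= 0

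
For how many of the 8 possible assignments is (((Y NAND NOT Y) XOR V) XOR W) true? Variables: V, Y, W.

Satisfying assignments: (0,0,0), (0,1,0), (1,0,1), (1,1,1)
Count: 4 out of 8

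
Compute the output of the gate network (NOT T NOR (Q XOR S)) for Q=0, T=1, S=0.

Substituting: (NOT 1 NOR (0 XOR 0))
= 1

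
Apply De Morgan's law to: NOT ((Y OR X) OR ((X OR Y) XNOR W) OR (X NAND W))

NOT (Y OR X) AND NOT ((X OR Y) XNOR W) AND NOT (X NAND W)
De Morgan's: NOT(OR of terms) = AND of negations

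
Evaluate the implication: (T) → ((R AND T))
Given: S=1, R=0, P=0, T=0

Antecedent (T) = 0; consequent ((R AND T)) = 0.
0 → 0 = 1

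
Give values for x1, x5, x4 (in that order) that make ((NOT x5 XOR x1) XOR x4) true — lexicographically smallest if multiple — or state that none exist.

x1=0, x5=0, x4=0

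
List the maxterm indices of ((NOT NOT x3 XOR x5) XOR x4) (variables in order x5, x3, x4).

ΠM(0, 3, 5, 6) = (x5 OR x3 OR x4) AND (x5 OR NOT x3 OR NOT x4) AND (NOT x5 OR x3 OR NOT x4) AND (NOT x5 OR NOT x3 OR x4)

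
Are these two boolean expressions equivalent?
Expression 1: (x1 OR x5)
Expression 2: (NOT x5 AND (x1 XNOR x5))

No. Counterexample: with x5=0, x1=0, Expression 1 = 0 but Expression 2 = 1.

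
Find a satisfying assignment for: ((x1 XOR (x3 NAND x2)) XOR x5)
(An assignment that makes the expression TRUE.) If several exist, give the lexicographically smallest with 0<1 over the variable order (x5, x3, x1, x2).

x5=0, x3=0, x1=0, x2=0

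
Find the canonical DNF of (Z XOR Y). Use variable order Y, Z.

(NOT Y AND Z) OR (Y AND NOT Z)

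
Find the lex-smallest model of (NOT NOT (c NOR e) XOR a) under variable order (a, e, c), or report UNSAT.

a=0, e=0, c=0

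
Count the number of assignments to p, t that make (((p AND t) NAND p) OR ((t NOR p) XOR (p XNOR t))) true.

Satisfying assignments: (0,0), (0,1), (1,0), (1,1)
Count: 4 out of 4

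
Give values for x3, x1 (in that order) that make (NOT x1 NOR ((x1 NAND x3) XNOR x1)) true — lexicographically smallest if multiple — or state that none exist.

x3=1, x1=1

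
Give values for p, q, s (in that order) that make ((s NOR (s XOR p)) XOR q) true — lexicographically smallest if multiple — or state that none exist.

p=0, q=0, s=0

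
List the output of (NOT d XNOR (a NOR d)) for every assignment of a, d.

a | d | Output
--------------
0 | 0 | 1
0 | 1 | 1
1 | 0 | 0
1 | 1 | 1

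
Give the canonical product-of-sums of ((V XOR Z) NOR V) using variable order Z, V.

ΠM(1, 2, 3) = (Z OR NOT V) AND (NOT Z OR V) AND (NOT Z OR NOT V)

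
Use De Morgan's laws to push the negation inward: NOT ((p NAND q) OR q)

NOT (p NAND q) AND NOT q
De Morgan's: NOT(OR of terms) = AND of negations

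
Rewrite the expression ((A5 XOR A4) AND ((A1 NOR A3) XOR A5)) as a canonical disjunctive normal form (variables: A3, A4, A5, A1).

(NOT A3 AND NOT A4 AND A5 AND A1) OR (NOT A3 AND A4 AND NOT A5 AND NOT A1) OR (A3 AND NOT A4 AND A5 AND NOT A1) OR (A3 AND NOT A4 AND A5 AND A1)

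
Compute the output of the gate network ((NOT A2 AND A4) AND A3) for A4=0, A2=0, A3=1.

Substituting: ((NOT 0 AND 0) AND 1)
= 0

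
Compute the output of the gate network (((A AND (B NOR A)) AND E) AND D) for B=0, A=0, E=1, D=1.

Substituting: (((0 AND (0 NOR 0)) AND 1) AND 1)
= 0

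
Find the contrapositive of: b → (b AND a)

Contrapositive: NOT (b AND a) → NOT b
Note: A statement and its contrapositive are logically equivalent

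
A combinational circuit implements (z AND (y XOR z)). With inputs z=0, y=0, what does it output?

Substituting: (0 AND (0 XOR 0))
= 0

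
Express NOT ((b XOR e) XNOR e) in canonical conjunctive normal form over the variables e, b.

(e OR b) AND (NOT e OR b)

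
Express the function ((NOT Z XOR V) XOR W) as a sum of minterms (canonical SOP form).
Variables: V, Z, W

Σm(0, 3, 5, 6) = (NOT V AND NOT Z AND NOT W) OR (NOT V AND Z AND W) OR (V AND NOT Z AND W) OR (V AND Z AND NOT W)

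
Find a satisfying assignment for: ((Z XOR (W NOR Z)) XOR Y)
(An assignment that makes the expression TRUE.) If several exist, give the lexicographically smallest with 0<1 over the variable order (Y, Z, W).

Y=0, Z=0, W=0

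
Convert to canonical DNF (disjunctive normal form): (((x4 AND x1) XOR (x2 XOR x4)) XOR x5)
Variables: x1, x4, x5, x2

(NOT x1 AND NOT x4 AND NOT x5 AND x2) OR (NOT x1 AND NOT x4 AND x5 AND NOT x2) OR (NOT x1 AND x4 AND NOT x5 AND NOT x2) OR (NOT x1 AND x4 AND x5 AND x2) OR (x1 AND NOT x4 AND NOT x5 AND x2) OR (x1 AND NOT x4 AND x5 AND NOT x2) OR (x1 AND x4 AND NOT x5 AND x2) OR (x1 AND x4 AND x5 AND NOT x2)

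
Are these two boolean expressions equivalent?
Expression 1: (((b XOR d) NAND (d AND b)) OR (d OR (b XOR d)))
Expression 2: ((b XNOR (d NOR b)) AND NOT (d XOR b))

No. Counterexample: with b=0, d=0, Expression 1 = 1 but Expression 2 = 0.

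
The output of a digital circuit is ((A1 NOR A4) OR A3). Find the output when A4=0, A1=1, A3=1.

Substituting: ((1 NOR 0) OR 1)
= 1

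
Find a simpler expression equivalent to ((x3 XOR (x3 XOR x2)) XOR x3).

By XOR self-cancellation ((E XOR v) XOR v = E):
= (x3 XOR x2)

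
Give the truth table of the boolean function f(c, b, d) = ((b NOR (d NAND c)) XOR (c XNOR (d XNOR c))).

c | b | d | Output
------------------
0 | 0 | 0 | 0
0 | 0 | 1 | 1
0 | 1 | 0 | 0
0 | 1 | 1 | 1
1 | 0 | 0 | 0
1 | 0 | 1 | 0
1 | 1 | 0 | 0
1 | 1 | 1 | 1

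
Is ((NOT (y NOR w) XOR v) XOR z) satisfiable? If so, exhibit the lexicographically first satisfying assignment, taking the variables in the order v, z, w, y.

v=0, z=0, w=0, y=1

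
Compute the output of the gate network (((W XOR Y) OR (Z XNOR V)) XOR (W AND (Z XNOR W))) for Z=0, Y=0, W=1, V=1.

Substituting: (((1 XOR 0) OR (0 XNOR 1)) XOR (1 AND (0 XNOR 1)))
= 1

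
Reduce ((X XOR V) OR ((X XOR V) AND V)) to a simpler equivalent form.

By absorption (E OR (E AND v) = E):
= (X XOR V)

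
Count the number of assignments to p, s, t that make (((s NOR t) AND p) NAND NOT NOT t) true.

Satisfying assignments: (0,0,0), (0,0,1), (0,1,0), (0,1,1), (1,0,0), (1,0,1), (1,1,0), (1,1,1)
Count: 8 out of 8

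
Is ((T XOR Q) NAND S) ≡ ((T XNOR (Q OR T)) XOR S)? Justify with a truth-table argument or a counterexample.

No. Counterexample: with Q=0, S=1, T=0, Expression 1 = 1 but Expression 2 = 0.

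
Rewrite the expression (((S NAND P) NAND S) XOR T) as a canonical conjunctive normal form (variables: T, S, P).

(T OR NOT S OR P) AND (NOT T OR S OR P) AND (NOT T OR S OR NOT P) AND (NOT T OR NOT S OR NOT P)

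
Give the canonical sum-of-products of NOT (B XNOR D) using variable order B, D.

Σm(1, 2) = (NOT B AND D) OR (B AND NOT D)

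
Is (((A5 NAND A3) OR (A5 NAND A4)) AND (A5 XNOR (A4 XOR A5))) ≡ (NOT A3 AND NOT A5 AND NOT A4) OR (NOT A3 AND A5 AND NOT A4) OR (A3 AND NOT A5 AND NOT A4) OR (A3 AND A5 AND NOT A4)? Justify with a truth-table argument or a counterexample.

Yes, they are equivalent — the two output columns agree on all 8 assignments:
A3 | A5 | A4 | Expression 1 | Expression 2
------------------------------------------
0 | 0 | 0 | 1 | 1
0 | 0 | 1 | 0 | 0
0 | 1 | 0 | 1 | 1
0 | 1 | 1 | 0 | 0
1 | 0 | 0 | 1 | 1
1 | 0 | 1 | 0 | 0
1 | 1 | 0 | 1 | 1
1 | 1 | 1 | 0 | 0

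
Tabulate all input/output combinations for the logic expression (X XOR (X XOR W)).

W | X | Output
--------------
0 | 0 | 0
0 | 1 | 0
1 | 0 | 1
1 | 1 | 1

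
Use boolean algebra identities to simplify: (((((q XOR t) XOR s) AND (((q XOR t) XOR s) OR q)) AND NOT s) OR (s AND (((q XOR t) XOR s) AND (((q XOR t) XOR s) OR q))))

By distribution ((E AND v) OR (E AND NOT v) = E) then absorption (E AND (E OR v) = E):
= ((q XOR t) XOR s)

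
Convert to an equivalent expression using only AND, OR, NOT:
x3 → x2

NOT x3 OR x2
(Implication elimination: A → B = NOT A OR B)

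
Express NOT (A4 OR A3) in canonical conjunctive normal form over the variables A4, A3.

(A4 OR NOT A3) AND (NOT A4 OR A3) AND (NOT A4 OR NOT A3)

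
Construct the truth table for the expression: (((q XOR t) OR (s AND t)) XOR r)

q | s | t | r | Output
----------------------
0 | 0 | 0 | 0 | 0
0 | 0 | 0 | 1 | 1
0 | 0 | 1 | 0 | 1
0 | 0 | 1 | 1 | 0
0 | 1 | 0 | 0 | 0
0 | 1 | 0 | 1 | 1
0 | 1 | 1 | 0 | 1
0 | 1 | 1 | 1 | 0
1 | 0 | 0 | 0 | 1
1 | 0 | 0 | 1 | 0
1 | 0 | 1 | 0 | 0
1 | 0 | 1 | 1 | 1
1 | 1 | 0 | 0 | 1
1 | 1 | 0 | 1 | 0
1 | 1 | 1 | 0 | 1
1 | 1 | 1 | 1 | 0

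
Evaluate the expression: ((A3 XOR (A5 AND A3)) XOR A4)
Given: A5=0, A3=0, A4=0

Substituting: ((0 XOR (0 AND 0)) XOR 0)
= 0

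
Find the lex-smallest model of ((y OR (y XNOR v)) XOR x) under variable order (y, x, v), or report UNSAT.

y=0, x=0, v=0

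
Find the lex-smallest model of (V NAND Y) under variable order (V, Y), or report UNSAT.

V=0, Y=0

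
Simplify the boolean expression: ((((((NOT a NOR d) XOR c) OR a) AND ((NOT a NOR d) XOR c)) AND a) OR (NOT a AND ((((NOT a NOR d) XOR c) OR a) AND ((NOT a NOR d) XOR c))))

By distribution ((E AND v) OR (E AND NOT v) = E) then absorption (E AND (E OR v) = E):
= ((NOT a NOR d) XOR c)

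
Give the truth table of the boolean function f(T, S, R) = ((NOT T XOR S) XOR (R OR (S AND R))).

T | S | R | Output
------------------
0 | 0 | 0 | 1
0 | 0 | 1 | 0
0 | 1 | 0 | 0
0 | 1 | 1 | 1
1 | 0 | 0 | 0
1 | 0 | 1 | 1
1 | 1 | 0 | 1
1 | 1 | 1 | 0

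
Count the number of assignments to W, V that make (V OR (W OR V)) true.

Satisfying assignments: (0,1), (1,0), (1,1)
Count: 3 out of 4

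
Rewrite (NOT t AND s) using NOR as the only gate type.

(((t NOR t) NOR (t NOR t)) NOR (s NOR s))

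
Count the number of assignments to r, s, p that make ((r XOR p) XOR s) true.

Satisfying assignments: (0,0,1), (0,1,0), (1,0,0), (1,1,1)
Count: 4 out of 8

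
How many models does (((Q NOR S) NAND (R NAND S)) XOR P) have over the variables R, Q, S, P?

Satisfying assignments: (0,0,0,1), (0,0,1,0), (0,1,0,0), (0,1,1,0), (1,0,0,1), (1,0,1,0), (1,1,0,0), (1,1,1,0)
Count: 8 out of 16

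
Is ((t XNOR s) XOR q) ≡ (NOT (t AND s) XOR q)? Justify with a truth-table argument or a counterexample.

No. Counterexample: with q=0, t=0, s=1, Expression 1 = 0 but Expression 2 = 1.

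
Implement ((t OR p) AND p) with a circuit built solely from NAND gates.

((((t NAND t) NAND (p NAND p)) NAND p) NAND (((t NAND t) NAND (p NAND p)) NAND p))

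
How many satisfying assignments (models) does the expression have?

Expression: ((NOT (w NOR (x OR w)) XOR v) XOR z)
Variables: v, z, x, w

Satisfying assignments: (0,0,0,1), (0,0,1,0), (0,0,1,1), (0,1,0,0), (1,0,0,0), (1,1,0,1), (1,1,1,0), (1,1,1,1)
Count: 8 out of 16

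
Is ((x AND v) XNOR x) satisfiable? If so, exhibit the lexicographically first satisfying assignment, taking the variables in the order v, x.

v=0, x=0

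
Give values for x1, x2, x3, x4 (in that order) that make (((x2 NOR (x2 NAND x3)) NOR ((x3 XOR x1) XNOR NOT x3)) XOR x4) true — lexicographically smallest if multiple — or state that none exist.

x1=0, x2=0, x3=0, x4=0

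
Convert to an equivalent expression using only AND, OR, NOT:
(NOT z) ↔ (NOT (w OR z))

((NOT z) AND (NOT (w OR z))) OR (z AND (w OR z))
(Biconditional = both true or both false)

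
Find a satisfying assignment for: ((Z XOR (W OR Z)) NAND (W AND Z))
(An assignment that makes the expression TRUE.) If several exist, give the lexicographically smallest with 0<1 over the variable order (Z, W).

Z=0, W=0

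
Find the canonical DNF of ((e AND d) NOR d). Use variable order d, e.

(NOT d AND NOT e) OR (NOT d AND e)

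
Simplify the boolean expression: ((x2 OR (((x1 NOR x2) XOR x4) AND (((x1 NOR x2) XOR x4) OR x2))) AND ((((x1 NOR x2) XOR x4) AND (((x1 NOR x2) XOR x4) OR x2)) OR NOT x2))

By distribution ((E OR v) AND (E OR NOT v) = E) then absorption (E AND (E OR v) = E):
= ((x1 NOR x2) XOR x4)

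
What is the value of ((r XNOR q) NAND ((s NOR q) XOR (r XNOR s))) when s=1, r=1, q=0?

Substituting: ((1 XNOR 0) NAND ((1 NOR 0) XOR (1 XNOR 1)))
= 1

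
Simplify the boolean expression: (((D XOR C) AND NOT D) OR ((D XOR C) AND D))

By distribution ((E AND v) OR (E AND NOT v) = E):
= (D XOR C)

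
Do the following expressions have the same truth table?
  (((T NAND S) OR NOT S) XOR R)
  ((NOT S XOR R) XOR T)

No. Counterexample: with S=0, R=0, T=1, Expression 1 = 1 but Expression 2 = 0.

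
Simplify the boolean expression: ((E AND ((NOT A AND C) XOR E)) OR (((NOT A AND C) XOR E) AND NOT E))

By distribution ((E AND v) OR (E AND NOT v) = E):
= ((NOT A AND C) XOR E)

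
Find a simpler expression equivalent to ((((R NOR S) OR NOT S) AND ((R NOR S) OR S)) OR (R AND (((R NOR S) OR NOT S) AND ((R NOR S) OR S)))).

By absorption (E OR (E AND v) = E) then distribution ((E OR v) AND (E OR NOT v) = E):
= (R NOR S)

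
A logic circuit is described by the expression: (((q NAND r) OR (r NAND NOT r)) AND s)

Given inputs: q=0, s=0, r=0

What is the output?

Substituting: (((0 NAND 0) OR (0 NAND NOT 0)) AND 0)
= 0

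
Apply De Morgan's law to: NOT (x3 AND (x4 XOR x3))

NOT x3 OR NOT (x4 XOR x3)
De Morgan's: NOT(AND of terms) = OR of negations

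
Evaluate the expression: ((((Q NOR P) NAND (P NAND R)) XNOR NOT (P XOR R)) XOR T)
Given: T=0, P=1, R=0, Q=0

Substituting: ((((0 NOR 1) NAND (1 NAND 0)) XNOR NOT (1 XOR 0)) XOR 0)
= 0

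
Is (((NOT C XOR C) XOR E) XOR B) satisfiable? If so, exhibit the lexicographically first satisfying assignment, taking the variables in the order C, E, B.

C=0, E=0, B=0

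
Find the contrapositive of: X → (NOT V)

Contrapositive: V → NOT X
Note: A statement and its contrapositive are logically equivalent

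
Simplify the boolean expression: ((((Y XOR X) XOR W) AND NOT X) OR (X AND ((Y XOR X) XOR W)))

By distribution ((E AND v) OR (E AND NOT v) = E):
= ((Y XOR X) XOR W)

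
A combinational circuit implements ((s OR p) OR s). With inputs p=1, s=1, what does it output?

Substituting: ((1 OR 1) OR 1)
= 1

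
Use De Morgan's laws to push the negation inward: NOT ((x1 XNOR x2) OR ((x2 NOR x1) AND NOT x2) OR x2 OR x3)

NOT (x1 XNOR x2) AND NOT ((x2 NOR x1) AND NOT x2) AND NOT x2 AND NOT x3
De Morgan's: NOT(OR of terms) = AND of negations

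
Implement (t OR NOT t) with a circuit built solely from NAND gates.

((t NAND t) NAND ((t NAND t) NAND (t NAND t)))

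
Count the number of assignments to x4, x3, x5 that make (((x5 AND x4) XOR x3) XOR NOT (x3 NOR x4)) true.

Satisfying assignments: (1,0,0), (1,1,1)
Count: 2 out of 8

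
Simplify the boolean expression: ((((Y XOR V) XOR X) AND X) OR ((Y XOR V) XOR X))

By absorption (E OR (E AND v) = E):
= ((Y XOR V) XOR X)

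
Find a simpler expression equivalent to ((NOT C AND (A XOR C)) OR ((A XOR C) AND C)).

By distribution ((E AND v) OR (E AND NOT v) = E):
= (A XOR C)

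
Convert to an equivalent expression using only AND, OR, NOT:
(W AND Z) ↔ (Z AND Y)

((W AND Z) AND (Z AND Y)) OR (NOT (W AND Z) AND NOT (Z AND Y))
(Biconditional = both true or both false)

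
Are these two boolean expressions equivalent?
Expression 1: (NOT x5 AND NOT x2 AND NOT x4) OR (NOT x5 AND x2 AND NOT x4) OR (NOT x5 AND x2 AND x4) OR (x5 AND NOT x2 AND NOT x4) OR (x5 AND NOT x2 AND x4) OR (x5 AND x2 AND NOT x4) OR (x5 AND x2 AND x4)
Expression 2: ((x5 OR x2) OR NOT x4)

Yes, they are equivalent — the two output columns agree on all 8 assignments:
x5 | x2 | x4 | Expression 1 | Expression 2
------------------------------------------
0 | 0 | 0 | 1 | 1
0 | 0 | 1 | 0 | 0
0 | 1 | 0 | 1 | 1
0 | 1 | 1 | 1 | 1
1 | 0 | 0 | 1 | 1
1 | 0 | 1 | 1 | 1
1 | 1 | 0 | 1 | 1
1 | 1 | 1 | 1 | 1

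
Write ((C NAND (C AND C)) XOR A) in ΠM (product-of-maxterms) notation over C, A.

ΠM(1, 2) = (C OR NOT A) AND (NOT C OR A)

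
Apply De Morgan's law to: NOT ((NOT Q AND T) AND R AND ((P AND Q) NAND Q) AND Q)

NOT (NOT Q AND T) OR NOT R OR NOT ((P AND Q) NAND Q) OR NOT Q
De Morgan's: NOT(AND of terms) = OR of negations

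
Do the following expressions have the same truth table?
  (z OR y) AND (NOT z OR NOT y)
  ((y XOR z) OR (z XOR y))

Yes, they are equivalent — the two output columns agree on all 4 assignments:
z | y | Expression 1 | Expression 2
-----------------------------------
0 | 0 | 0 | 0
0 | 1 | 1 | 1
1 | 0 | 1 | 1
1 | 1 | 0 | 0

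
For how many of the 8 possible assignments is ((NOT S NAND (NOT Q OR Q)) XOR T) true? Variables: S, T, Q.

Satisfying assignments: (0,1,0), (0,1,1), (1,0,0), (1,0,1)
Count: 4 out of 8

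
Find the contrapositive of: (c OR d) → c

Contrapositive: NOT c → NOT (c OR d)
Note: A statement and its contrapositive are logically equivalent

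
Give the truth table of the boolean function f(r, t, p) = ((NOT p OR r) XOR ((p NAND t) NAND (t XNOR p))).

r | t | p | Output
------------------
0 | 0 | 0 | 1
0 | 0 | 1 | 1
0 | 1 | 0 | 0
0 | 1 | 1 | 1
1 | 0 | 0 | 1
1 | 0 | 1 | 0
1 | 1 | 0 | 0
1 | 1 | 1 | 0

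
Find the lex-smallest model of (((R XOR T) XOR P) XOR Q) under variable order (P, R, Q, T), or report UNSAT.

P=0, R=0, Q=0, T=1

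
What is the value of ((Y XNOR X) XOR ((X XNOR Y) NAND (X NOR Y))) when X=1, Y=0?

Substituting: ((0 XNOR 1) XOR ((1 XNOR 0) NAND (1 NOR 0)))
= 1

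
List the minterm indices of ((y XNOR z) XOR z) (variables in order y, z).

Σm(0, 1) = (NOT y AND NOT z) OR (NOT y AND z)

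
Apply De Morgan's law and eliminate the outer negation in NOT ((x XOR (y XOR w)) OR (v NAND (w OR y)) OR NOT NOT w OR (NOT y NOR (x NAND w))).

NOT (x XOR (y XOR w)) AND NOT (v NAND (w OR y)) AND NOT w AND NOT (NOT y NOR (x NAND w))
De Morgan's: NOT(OR of terms) = AND of negations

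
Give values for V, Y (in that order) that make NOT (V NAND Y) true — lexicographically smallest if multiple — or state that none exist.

V=1, Y=1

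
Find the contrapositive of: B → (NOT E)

Contrapositive: E → NOT B
Note: A statement and its contrapositive are logically equivalent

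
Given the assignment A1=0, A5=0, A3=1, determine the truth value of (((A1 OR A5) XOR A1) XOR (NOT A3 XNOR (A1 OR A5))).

Substituting: (((0 OR 0) XOR 0) XOR (NOT 1 XNOR (0 OR 0)))
= 1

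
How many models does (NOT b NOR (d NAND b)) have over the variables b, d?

Satisfying assignments: (1,1)
Count: 1 out of 4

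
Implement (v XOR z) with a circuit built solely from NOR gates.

((((v NOR z) NOR (v NOR z)) NOR ((v NOR z) NOR (v NOR z))) NOR ((((v NOR v) NOR (z NOR z)) NOR ((v NOR v) NOR (z NOR z))) NOR (((v NOR v) NOR (z NOR z)) NOR ((v NOR v) NOR (z NOR z)))))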